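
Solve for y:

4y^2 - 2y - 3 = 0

y = -0.6514 or y = 1.1514

Discriminant: (-2)^2 - 4*4*(-3) = 52.
Quadratic formula: y = (2 +/- sqrt(52)) / 8.
So y = 1/4 + sqrt(13)/4 ~= 1.1514 or y = 1/4 - sqrt(13)/4 ~= -0.6514.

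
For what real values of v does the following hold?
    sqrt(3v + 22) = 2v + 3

Square both sides: 3v + 22 = (2v + 3)^2.
Expand and rearrange: 4v^2 + 9v - 13 = 0.
Solving gives v = 1 or v = -3.25.
Check each candidate in the original equation:
  v = 1: sqrt(25) = 5, while 2v + 3 = 5 — valid.
  v = -3.25: sqrt(12.25) = 3.5, while 2v + 3 = -3.5 — extraneous.

v = 1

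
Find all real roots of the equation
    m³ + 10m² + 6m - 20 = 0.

m = -9.099 or m = -2 or m = 1.099

Possible rational roots are divisors of -20. Testing m = -2 gives 0, so (m + 2) is a factor.
Divide: m³ + 10m² + 6m - 20 = (m + 2)(m² + 8m - 10).
Apply the quadratic formula to m² + 8m - 10 = 0: m = (-8 ± √104)/2, i.e. m ≈ 1.099 or m ≈ -9.099.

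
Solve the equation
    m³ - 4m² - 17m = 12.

Rearrange: m³ - 4m² - 17m - 12 = 0.
Possible rational roots are divisors of -12. Testing m = -1 gives 0, so (m + 1) is a factor.
Divide: m³ - 4m² - 17m - 12 = (m + 1)(m² - 5m - 12).
Apply the quadratic formula to m² - 5m - 12 = 0: m = (5 ± √73)/2, i.e. m ≈ 6.772 or m ≈ -1.772.

m = -1.772 or m = -1 or m = 6.772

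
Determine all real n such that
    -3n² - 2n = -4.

Rearrange to standard form: -3n² - 2n + 4 = 0.
Discriminant: (-2)² − 4·(-3)·4 = 52.
Quadratic formula: n = (2 ± √52) / (-6).
So n = -√(13)/3 - 1/3 ≈ -1.5352 or n = -1/3 + √(13)/3 ≈ 0.8685.

n = -1.5352 or n = 0.8685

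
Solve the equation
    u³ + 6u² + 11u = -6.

Rearrange: u³ + 6u² + 11u + 6 = 0.
Possible rational roots are divisors of 6. Testing u = -1 gives 0, so (u + 1) is a factor.
Divide: u³ + 6u² + 11u + 6 = (u + 1)(u² + 5u + 6).
Factor the quadratic: u = -2 or u = -3.

u = -3 or u = -2 or u = -1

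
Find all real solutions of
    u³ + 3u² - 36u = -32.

Rearrange: u³ + 3u² - 36u + 32 = 0.
Possible rational roots are divisors of 32. Testing u = 4 gives 0, so (u - 4) is a factor.
Divide: u³ + 3u² - 36u + 32 = (u - 4)(u² + 7u - 8).
Factor the quadratic: u = 1 or u = -8.

u = -8 or u = 1 or u = 4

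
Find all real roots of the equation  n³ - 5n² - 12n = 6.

n = -1 or n = -0.873 or n = 6.873

Rearrange: n³ - 5n² - 12n - 6 = 0.
Possible rational roots are divisors of -6. Testing n = -1 gives 0, so (n + 1) is a factor.
Divide: n³ - 5n² - 12n - 6 = (n + 1)(n² - 6n - 6).
Apply the quadratic formula to n² - 6n - 6 = 0: n = (6 ± √60)/2, i.e. n ≈ 6.873 or n ≈ -0.873.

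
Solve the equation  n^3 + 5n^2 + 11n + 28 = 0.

n = -4

Possible rational roots are divisors of 28. Testing n = -4 gives 0, so (n + 4) is a factor.
Divide: n^3 + 5n^2 + 11n + 28 = (n + 4)(n^2 + n + 7).
The quadratic n^2 + n + 7 has discriminant -27 < 0, so no further real roots.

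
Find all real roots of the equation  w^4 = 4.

w = -1.4142 or w = 1.4142

Let u = w^2. The equation becomes u^2 - 4 = 0.
Factor: (u - 2)(u + 2) = 0, so u = 2 or u = -2.
w^2 = 2 gives w = +/-sqrt(2) ~= +/-1.4142.
w^2 = -2 < 0 has no real solution.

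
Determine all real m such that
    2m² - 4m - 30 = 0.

Factor: 2(m - 5)(m + 3) = 0.
So m = 5 or m = -3.

m = -3 or m = 5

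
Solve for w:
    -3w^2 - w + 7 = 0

w = -1.7033 or w = 1.3699

Discriminant: (-1)^2 - 4*(-3)*7 = 85.
Quadratic formula: w = (1 +/- sqrt(85)) / (-6).
So w = -sqrt(85)/6 - 1/6 ~= -1.7033 or w = -1/6 + sqrt(85)/6 ~= 1.3699.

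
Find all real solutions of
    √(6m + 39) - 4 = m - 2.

m = 7

Isolate the radical: √(6m + 39) = m + 2.
Square both sides: 6m + 39 = (m + 2)².
Expand and rearrange: m² - 2m - 35 = 0.
Solving gives m = 7 or m = -5.
Check each candidate in the original equation:
  m = 7: √(81) = 9, while m + 2 = 9 — valid.
  m = -5: √(9) = 3, while m + 2 = -3 — extraneous.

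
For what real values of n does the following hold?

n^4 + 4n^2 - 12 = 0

Let u = n^2. The equation becomes u^2 + 4u - 12 = 0.
Factor: (u + 6)(u - 2) = 0, so u = -6 or u = 2.
n^2 = -6 < 0 has no real solution.
n^2 = 2 gives n = +/-sqrt(2) ~= +/-1.4142.

n = -1.4142 or n = 1.4142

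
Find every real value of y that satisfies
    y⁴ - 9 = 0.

y = -1.7321 or y = 1.7321

Let u = y². The equation becomes u² - 9 = 0.
Factor: (u - 3)(u + 3) = 0, so u = 3 or u = -3.
y² = 3 gives y = ±√(3) ≈ ±1.7321.
y² = -3 < 0 has no real solution.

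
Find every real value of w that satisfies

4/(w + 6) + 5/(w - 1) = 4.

w = -5.1685 or w = 2.4185

Multiply both sides by (w + 6)(w - 1):
4(w - 1) + 5(w + 6) = 4(w + 6)(w - 1).
Expand and collect terms: 4w² + 11w - 50 = 0.
By the quadratic formula, w = (-11 ± √921) / 8, so w ≈ 2.4185 or w ≈ -5.1685.
Neither value makes a denominator zero (w ≠ -6, w ≠ 1), so both are valid.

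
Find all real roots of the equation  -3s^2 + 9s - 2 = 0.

Discriminant: (9)^2 - 4*(-3)*(-2) = 57.
Quadratic formula: s = (-9 +/- sqrt(57)) / (-6).
So s = 3/2 - sqrt(57)/6 ~= 0.2417 or s = sqrt(57)/6 + 3/2 ~= 2.7583.

s = 0.2417 or s = 2.7583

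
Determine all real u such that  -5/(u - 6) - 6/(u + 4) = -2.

u = -1.7329 or u = 9.2329

Multiply both sides by (u - 6)(u + 4):
-5(u + 4) - 6(u - 6) = -2(u - 6)(u + 4).
Expand and collect terms: -2u² + 15u + 32 = 0.
By the quadratic formula, u = (-15 ± √481) / -4, so u ≈ -1.7329 or u ≈ 9.2329.
Neither value makes a denominator zero (u ≠ 6, u ≠ -4), so both are valid.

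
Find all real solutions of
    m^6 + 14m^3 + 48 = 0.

Let u = m^3. The equation becomes u^2 + 14u + 48 = 0.
Factor: (u + 8)(u + 6) = 0, so u = -8 or u = -6.
m^3 = -8 gives m = -2.
m^3 = -6 gives m = -(6)^(1/3) ~= -1.8171.

m = -2 or m = -1.8171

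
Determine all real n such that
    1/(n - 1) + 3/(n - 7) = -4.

Multiply both sides by (n - 1)(n - 7):
(n - 7) + 3(n - 1) = -4(n - 1)(n - 7).
Expand and collect terms: -4n^2 + 28n - 18 = 0.
By the quadratic formula, n = (-28 +/- sqrt(496)) / -8, so n ~= 0.7161 or n ~= 6.2839.
Neither value makes a denominator zero (n != 1, n != 7), so both are valid.

n = 0.7161 or n = 6.2839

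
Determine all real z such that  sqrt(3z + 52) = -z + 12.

z = 4

Square both sides: 3z + 52 = (-z + 12)^2.
Expand and rearrange: z^2 - 27z + 92 = 0.
Solving gives z = 23 or z = 4.
Check each candidate in the original equation:
  z = 23: sqrt(121) = 11, while -z + 12 = -11 — extraneous.
  z = 4: sqrt(64) = 8, while -z + 12 = 8 — valid.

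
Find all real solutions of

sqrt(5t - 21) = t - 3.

Square both sides: 5t - 21 = (t - 3)^2.
Expand and rearrange: t^2 - 11t + 30 = 0.
Solving gives t = 6 or t = 5.
Check each candidate in the original equation:
  t = 6: sqrt(9) = 3, while t - 3 = 3 — valid.
  t = 5: sqrt(4) = 2, while t - 3 = 2 — valid.

t = 5 or t = 6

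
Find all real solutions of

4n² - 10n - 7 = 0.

n = -0.57 or n = 3.07

Discriminant: (-10)² − 4·4·(-7) = 212.
Quadratic formula: n = (10 ± √212) / 8.
So n = 5/4 + √(53)/4 ≈ 3.07 or n = 5/4 - √(53)/4 ≈ -0.57.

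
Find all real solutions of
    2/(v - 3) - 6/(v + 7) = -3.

v = -4.8134 or v = 2.1468

Multiply both sides by (v - 3)(v + 7):
2(v + 7) - 6(v - 3) = -3(v - 3)(v + 7).
Expand and collect terms: -3v^2 - 8v + 31 = 0.
By the quadratic formula, v = (8 +/- sqrt(436)) / -6, so v ~= -4.8134 or v ~= 2.1468.
Neither value makes a denominator zero (v != 3, v != -7), so both are valid.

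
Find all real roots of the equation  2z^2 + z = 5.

Rearrange to standard form: 2z^2 + z - 5 = 0.
Discriminant: (1)^2 - 4*2*(-5) = 41.
Quadratic formula: z = (-1 +/- sqrt(41)) / 4.
So z = -1/4 + sqrt(41)/4 ~= 1.3508 or z = -sqrt(41)/4 - 1/4 ~= -1.8508.

z = -1.8508 or z = 1.3508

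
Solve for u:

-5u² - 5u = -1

Rearrange to standard form: -5u² - 5u + 1 = 0.
Discriminant: (-5)² − 4·(-5)·1 = 45.
Quadratic formula: u = (5 ± √45) / (-10).
So u = -3·√(5)/10 - 1/2 ≈ -1.1708 or u = -1/2 + 3·√(5)/10 ≈ 0.1708.

u = -1.1708 or u = 0.1708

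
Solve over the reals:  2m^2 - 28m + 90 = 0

m = 5 or m = 9

Factor: 2(m - 9)(m - 5) = 0.
So m = 9 or m = 5.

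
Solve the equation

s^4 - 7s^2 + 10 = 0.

Let u = s^2. The equation becomes u^2 - 7u + 10 = 0.
Factor: (u - 5)(u - 2) = 0, so u = 5 or u = 2.
s^2 = 5 gives s = +/-sqrt(5) ~= +/-2.2361.
s^2 = 2 gives s = +/-sqrt(2) ~= +/-1.4142.

s = -2.2361 or s = -1.4142 or s = 1.4142 or s = 2.2361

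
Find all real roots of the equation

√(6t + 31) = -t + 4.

t = -1

Square both sides: 6t + 31 = (-t + 4)².
Expand and rearrange: t² - 14t - 15 = 0.
Solving gives t = 15 or t = -1.
Check each candidate in the original equation:
  t = 15: √(121) = 11, while -t + 4 = -11 — extraneous.
  t = -1: √(25) = 5, while -t + 4 = 5 — valid.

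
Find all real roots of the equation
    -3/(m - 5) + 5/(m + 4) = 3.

Multiply both sides by (m - 5)(m + 4):
-3(m + 4) + 5(m - 5) = 3(m - 5)(m + 4).
Expand and collect terms: 3m^2 - 5m - 23 = 0.
By the quadratic formula, m = (5 +/- sqrt(301)) / 6, so m ~= 3.7249 or m ~= -2.0582.
Neither value makes a denominator zero (m != 5, m != -4), so both are valid.

m = -2.0582 or m = 3.7249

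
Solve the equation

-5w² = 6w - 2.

Rearrange to standard form: -5w² - 6w + 2 = 0.
Discriminant: (-6)² − 4·(-5)·2 = 76.
Quadratic formula: w = (6 ± √76) / (-10).
So w = -√(19)/5 - 3/5 ≈ -1.4718 or w = -3/5 + √(19)/5 ≈ 0.2718.

w = -1.4718 or w = 0.2718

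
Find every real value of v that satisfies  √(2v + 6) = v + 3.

v = -3 or v = -1

Square both sides: 2v + 6 = (v + 3)².
Expand and rearrange: v² + 4v + 3 = 0.
Solving gives v = -1 or v = -3.
Check each candidate in the original equation:
  v = -1: √(4) = 2, while v + 3 = 2 — valid.
  v = -3: √(0) = 0, while v + 3 = 0 — valid.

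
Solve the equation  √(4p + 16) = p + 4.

Square both sides: 4p + 16 = (p + 4)².
Expand and rearrange: p² + 4p = 0.
Solving gives p = 0 or p = -4.
Check each candidate in the original equation:
  p = 0: √(16) = 4, while p + 4 = 4 — valid.
  p = -4: √(0) = 0, while p + 4 = 0 — valid.

p = -4 or p = 0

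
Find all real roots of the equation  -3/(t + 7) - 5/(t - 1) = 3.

Multiply both sides by (t + 7)(t - 1):
-3(t - 1) - 5(t + 7) = 3(t + 7)(t - 1).
Expand and collect terms: 3t^2 + 26t + 11 = 0.
By the quadratic formula, t = (-26 +/- sqrt(544)) / 6, so t ~= -0.446 or t ~= -8.2206.
Neither value makes a denominator zero (t != -7, t != 1), so both are valid.

t = -8.2206 or t = -0.446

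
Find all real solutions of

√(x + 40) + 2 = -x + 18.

x = 9

Isolate the radical: √(x + 40) = -x + 16.
Square both sides: x + 40 = (-x + 16)².
Expand and rearrange: x² - 33x + 216 = 0.
Solving gives x = 24 or x = 9.
Check each candidate in the original equation:
  x = 24: √(64) = 8, while -x + 16 = -8 — extraneous.
  x = 9: √(49) = 7, while -x + 16 = 7 — valid.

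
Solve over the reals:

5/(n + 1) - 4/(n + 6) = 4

Multiply both sides by (n + 1)(n + 6):
5(n + 6) - 4(n + 1) = 4(n + 1)(n + 6).
Expand and collect terms: 4n² + 27n - 2 = 0.
By the quadratic formula, n = (-27 ± √761) / 8, so n ≈ 0.0733 or n ≈ -6.8233.
Neither value makes a denominator zero (n ≠ -1, n ≠ -6), so both are valid.

n = -6.8233 or n = 0.0733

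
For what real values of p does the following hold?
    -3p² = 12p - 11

Rearrange to standard form: -3p² - 12p + 11 = 0.
Discriminant: (-12)² − 4·(-3)·11 = 276.
Quadratic formula: p = (12 ± √276) / (-6).
So p = -√(69)/3 - 2 ≈ -4.7689 or p = -2 + √(69)/3 ≈ 0.7689.

p = -4.7689 or p = 0.7689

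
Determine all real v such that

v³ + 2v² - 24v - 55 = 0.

Possible rational roots are divisors of -55. Testing v = 5 gives 0, so (v - 5) is a factor.
Divide: v³ + 2v² - 24v - 55 = (v - 5)(v² + 7v + 11).
Apply the quadratic formula to v² + 7v + 11 = 0: v = (-7 ± √5)/2, i.e. v ≈ -2.382 or v ≈ -4.618.

v = -4.618 or v = -2.382 or v = 5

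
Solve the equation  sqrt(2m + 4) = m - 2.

Square both sides: 2m + 4 = (m - 2)^2.
Expand and rearrange: m^2 - 6m = 0.
Solving gives m = 6 or m = 0.
Check each candidate in the original equation:
  m = 6: sqrt(16) = 4, while m - 2 = 4 — valid.
  m = 0: sqrt(4) = 2, while m - 2 = -2 — extraneous.

m = 6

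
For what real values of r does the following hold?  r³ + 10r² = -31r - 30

r = -5 or r = -3 or r = -2

Rearrange: r³ + 10r² + 31r + 30 = 0.
Possible rational roots are divisors of 30. Testing r = -3 gives 0, so (r + 3) is a factor.
Divide: r³ + 10r² + 31r + 30 = (r + 3)(r² + 7r + 10).
Factor the quadratic: r = -2 or r = -5.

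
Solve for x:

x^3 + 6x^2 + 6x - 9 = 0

x = -3.7913 or x = -3 or x = 0.7913

Possible rational roots are divisors of -9. Testing x = -3 gives 0, so (x + 3) is a factor.
Divide: x^3 + 6x^2 + 6x - 9 = (x + 3)(x^2 + 3x - 3).
Apply the quadratic formula to x^2 + 3x - 3 = 0: x = (-3 +/- sqrt(21))/2, i.e. x ~= 0.7913 or x ~= -3.7913.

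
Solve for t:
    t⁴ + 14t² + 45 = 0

Let u = t². The equation becomes u² + 14u + 45 = 0.
Factor: (u + 5)(u + 9) = 0, so u = -5 or u = -9.
t² = -5 < 0 has no real solution.
t² = -9 < 0 has no real solution.

No real solutions.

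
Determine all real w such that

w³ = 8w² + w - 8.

Rearrange: w³ - 8w² - w + 8 = 0.
Possible rational roots are divisors of 8. Testing w = 1 gives 0, so (w - 1) is a factor.
Divide: w³ - 8w² - w + 8 = (w - 1)(w² - 7w - 8).
Factor the quadratic: w = 8 or w = -1.

w = -1 or w = 1 or w = 8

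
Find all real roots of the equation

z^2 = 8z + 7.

z = -0.7958 or z = 8.7958

Rearrange to standard form: z^2 - 8z - 7 = 0.
Discriminant: (-8)^2 - 4*1*(-7) = 92.
Quadratic formula: z = (8 +/- sqrt(92)) / 2.
So z = 4 + sqrt(23) ~= 8.7958 or z = 4 - sqrt(23) ~= -0.7958.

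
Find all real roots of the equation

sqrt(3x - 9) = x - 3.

x = 3 or x = 6

Square both sides: 3x - 9 = (x - 3)^2.
Expand and rearrange: x^2 - 9x + 18 = 0.
Solving gives x = 6 or x = 3.
Check each candidate in the original equation:
  x = 6: sqrt(9) = 3, while x - 3 = 3 — valid.
  x = 3: sqrt(0) = 0, while x - 3 = 0 — valid.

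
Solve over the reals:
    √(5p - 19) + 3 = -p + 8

p = 4

Isolate the radical: √(5p - 19) = -p + 5.
Square both sides: 5p - 19 = (-p + 5)².
Expand and rearrange: p² - 15p + 44 = 0.
Solving gives p = 11 or p = 4.
Check each candidate in the original equation:
  p = 11: √(36) = 6, while -p + 5 = -6 — extraneous.
  p = 4: √(1) = 1, while -p + 5 = 1 — valid.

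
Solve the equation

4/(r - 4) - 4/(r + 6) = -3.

r = -4.4157 or r = 2.4157

Multiply both sides by (r - 4)(r + 6):
4(r + 6) - 4(r - 4) = -3(r - 4)(r + 6).
Expand and collect terms: -3r^2 - 6r + 32 = 0.
By the quadratic formula, r = (6 +/- sqrt(420)) / -6, so r ~= -4.4157 or r ~= 2.4157.
Neither value makes a denominator zero (r != 4, r != -6), so both are valid.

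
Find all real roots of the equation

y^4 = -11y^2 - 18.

No real solutions.

Let u = y^2. The equation becomes u^2 + 11u + 18 = 0.
Factor: (u + 9)(u + 2) = 0, so u = -9 or u = -2.
y^2 = -9 < 0 has no real solution.
y^2 = -2 < 0 has no real solution.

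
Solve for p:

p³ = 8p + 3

p = -2.618 or p = -0.382 or p = 3

Rearrange: p³ - 8p - 3 = 0.
Possible rational roots are divisors of -3. Testing p = 3 gives 0, so (p - 3) is a factor.
Divide: p³ - 8p - 3 = (p - 3)(p² + 3p + 1).
Apply the quadratic formula to p² + 3p + 1 = 0: p = (-3 ± √5)/2, i.e. p ≈ -0.382 or p ≈ -2.618.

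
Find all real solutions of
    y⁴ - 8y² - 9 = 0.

Let u = y². The equation becomes u² - 8u - 9 = 0.
Factor: (u + 1)(u - 9) = 0, so u = -1 or u = 9.
y² = -1 < 0 has no real solution.
y² = 9 gives y = ±3.

y = -3 or y = 3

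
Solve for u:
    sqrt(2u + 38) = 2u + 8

Square both sides: 2u + 38 = (2u + 8)^2.
Expand and rearrange: 4u^2 + 30u + 26 = 0.
Solving gives u = -1 or u = -6.5.
Check each candidate in the original equation:
  u = -1: sqrt(36) = 6, while 2u + 8 = 6 — valid.
  u = -6.5: sqrt(25) = 5, while 2u + 8 = -5 — extraneous.

u = -1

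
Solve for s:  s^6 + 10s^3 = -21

s = -1.9129 or s = -1.4422

Let u = s^3. The equation becomes u^2 + 10u + 21 = 0.
Factor: (u + 3)(u + 7) = 0, so u = -3 or u = -7.
s^3 = -3 gives s = -(3)^(1/3) ~= -1.4422.
s^3 = -7 gives s = -(7)^(1/3) ~= -1.9129.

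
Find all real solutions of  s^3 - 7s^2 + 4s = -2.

Rearrange: s^3 - 7s^2 + 4s + 2 = 0.
Possible rational roots are divisors of 2. Testing s = 1 gives 0, so (s - 1) is a factor.
Divide: s^3 - 7s^2 + 4s + 2 = (s - 1)(s^2 - 6s - 2).
Apply the quadratic formula to s^2 - 6s - 2 = 0: s = (6 +/- sqrt(44))/2, i.e. s ~= 6.3166 or s ~= -0.3166.

s = -0.3166 or s = 1 or s = 6.3166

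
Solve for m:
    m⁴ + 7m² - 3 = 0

Let u = m². The equation becomes u² + 7u - 3 = 0.
By the quadratic formula, u = -7/2 + √(61)/2 or u = -√(61)/2 - 7/2.
m² = -7/2 + √(61)/2 gives m = ±√(-7/2 + √(61)/2) ≈ ±0.6365.
m² = -√(61)/2 - 7/2 < 0 has no real solution.

m = -0.6365 or m = 0.6365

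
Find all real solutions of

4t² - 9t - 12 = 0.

t = -0.9403 or t = 3.1903

Discriminant: (-9)² − 4·4·(-12) = 273.
Quadratic formula: t = (9 ± √273) / 8.
So t = 9/8 + √(273)/8 ≈ 3.1903 or t = 9/8 - √(273)/8 ≈ -0.9403.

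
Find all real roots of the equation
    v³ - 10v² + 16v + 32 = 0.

v = -1.1231 or v = 4 or v = 7.1231

Possible rational roots are divisors of 32. Testing v = 4 gives 0, so (v - 4) is a factor.
Divide: v³ - 10v² + 16v + 32 = (v - 4)(v² - 6v - 8).
Apply the quadratic formula to v² - 6v - 8 = 0: v = (6 ± √68)/2, i.e. v ≈ 7.1231 or v ≈ -1.1231.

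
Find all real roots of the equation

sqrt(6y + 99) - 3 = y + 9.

Isolate the radical: sqrt(6y + 99) = y + 12.
Square both sides: 6y + 99 = (y + 12)^2.
Expand and rearrange: y^2 + 18y + 45 = 0.
Solving gives y = -3 or y = -15.
Check each candidate in the original equation:
  y = -3: sqrt(81) = 9, while y + 12 = 9 — valid.
  y = -15: sqrt(9) = 3, while y + 12 = -3 — extraneous.

y = -3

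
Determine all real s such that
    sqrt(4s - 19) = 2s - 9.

Square both sides: 4s - 19 = (2s - 9)^2.
Expand and rearrange: 4s^2 - 40s + 100 = 0.
This gives the repeated root s = 5.
Check in the original equation:
  s = 5: sqrt(1) = 1, while 2s - 9 = 1 — valid.

s = 5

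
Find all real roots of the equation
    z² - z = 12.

z = -3 or z = 4

Bring every term to one side: z² - z - 12 = 0.
Factor: (z + 3)(z - 4) = 0.
So z = -3 or z = 4.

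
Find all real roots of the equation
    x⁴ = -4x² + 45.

Let u = x². The equation becomes u² + 4u - 45 = 0.
Factor: (u - 5)(u + 9) = 0, so u = 5 or u = -9.
x² = 5 gives x = ±√(5) ≈ ±2.2361.
x² = -9 < 0 has no real solution.

x = -2.2361 or x = 2.2361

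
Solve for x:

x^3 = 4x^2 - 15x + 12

x = 1

Rearrange: x^3 - 4x^2 + 15x - 12 = 0.
Possible rational roots are divisors of -12. Testing x = 1 gives 0, so (x - 1) is a factor.
Divide: x^3 - 4x^2 + 15x - 12 = (x - 1)(x^2 - 3x + 12).
The quadratic x^2 - 3x + 12 has discriminant -39 < 0, so no further real roots.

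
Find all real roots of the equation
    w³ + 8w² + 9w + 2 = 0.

Possible rational roots are divisors of 2. Testing w = -1 gives 0, so (w + 1) is a factor.
Divide: w³ + 8w² + 9w + 2 = (w + 1)(w² + 7w + 2).
Apply the quadratic formula to w² + 7w + 2 = 0: w = (-7 ± √41)/2, i.e. w ≈ -0.2984 or w ≈ -6.7016.

w = -6.7016 or w = -1 or w = -0.2984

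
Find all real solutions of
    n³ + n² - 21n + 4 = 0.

Possible rational roots are divisors of 4. Testing n = 4 gives 0, so (n - 4) is a factor.
Divide: n³ + n² - 21n + 4 = (n - 4)(n² + 5n - 1).
Apply the quadratic formula to n² + 5n - 1 = 0: n = (-5 ± √29)/2, i.e. n ≈ 0.1926 or n ≈ -5.1926.

n = -5.1926 or n = 0.1926 or n = 4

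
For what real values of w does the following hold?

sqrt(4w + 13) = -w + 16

Square both sides: 4w + 13 = (-w + 16)^2.
Expand and rearrange: w^2 - 36w + 243 = 0.
Solving gives w = 27 or w = 9.
Check each candidate in the original equation:
  w = 27: sqrt(121) = 11, while -w + 16 = -11 — extraneous.
  w = 9: sqrt(49) = 7, while -w + 16 = 7 — valid.

w = 9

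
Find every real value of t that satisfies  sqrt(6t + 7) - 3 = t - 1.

t = -1 or t = 3

Isolate the radical: sqrt(6t + 7) = t + 2.
Square both sides: 6t + 7 = (t + 2)^2.
Expand and rearrange: t^2 - 2t - 3 = 0.
Solving gives t = 3 or t = -1.
Check each candidate in the original equation:
  t = 3: sqrt(25) = 5, while t + 2 = 5 — valid.
  t = -1: sqrt(1) = 1, while t + 2 = 1 — valid.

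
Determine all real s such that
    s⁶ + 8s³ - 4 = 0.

s = -2.0386 or s = 0.7787

Let u = s³. The equation becomes u² + 8u - 4 = 0.
By the quadratic formula, u = -4 + 2·√(5) or u = -2·√(5) - 4.
s³ = -4 + 2·√(5) gives s = ∛(-4 + 2·√(5)) ≈ 0.7787.
s³ = -2·√(5) - 4 gives s = -∛(4 + 2·√(5)) ≈ -2.0386.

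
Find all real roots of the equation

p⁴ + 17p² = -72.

Let u = p². The equation becomes u² + 17u + 72 = 0.
Factor: (u + 8)(u + 9) = 0, so u = -8 or u = -9.
p² = -8 < 0 has no real solution.
p² = -9 < 0 has no real solution.

No real solutions.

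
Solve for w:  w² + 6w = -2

Rearrange to standard form: w² + 6w + 2 = 0.
Discriminant: (6)² − 4·1·2 = 28.
Quadratic formula: w = (-6 ± √28) / 2.
So w = -3 + √(7) ≈ -0.3542 or w = -3 - √(7) ≈ -5.6458.

w = -5.6458 or w = -0.3542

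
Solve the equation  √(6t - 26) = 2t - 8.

Square both sides: 6t - 26 = (2t - 8)².
Expand and rearrange: 4t² - 38t + 90 = 0.
Solving gives t = 5 or t = 4.5.
Check each candidate in the original equation:
  t = 5: √(4) = 2, while 2t - 8 = 2 — valid.
  t = 4.5: √(1) = 1, while 2t - 8 = 1 — valid.

t = 4.5 or t = 5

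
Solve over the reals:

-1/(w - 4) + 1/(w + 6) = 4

Multiply both sides by (w - 4)(w + 6):
-(w + 6) + (w - 4) = 4(w - 4)(w + 6).
Expand and collect terms: 4w² + 8w - 86 = 0.
By the quadratic formula, w = (-8 ± √1440) / 8, so w ≈ 3.7434 or w ≈ -5.7434.
Neither value makes a denominator zero (w ≠ 4, w ≠ -6), so both are valid.

w = -5.7434 or w = 3.7434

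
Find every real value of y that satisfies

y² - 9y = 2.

y = -0.217 or y = 9.217

Rearrange to standard form: y² - 9y - 2 = 0.
Discriminant: (-9)² − 4·1·(-2) = 89.
Quadratic formula: y = (9 ± √89) / 2.
So y = 9/2 + √(89)/2 ≈ 9.217 or y = 9/2 - √(89)/2 ≈ -0.217.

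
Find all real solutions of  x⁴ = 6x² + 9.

x = -2.6912 or x = 2.6912

Let u = x². The equation becomes u² - 6u - 9 = 0.
By the quadratic formula, u = 3 + 3·√(2) or u = 3 - 3·√(2).
x² = 3 + 3·√(2) gives x = ±√(3 + 3·√(2)) ≈ ±2.6912.
x² = 3 - 3·√(2) < 0 has no real solution.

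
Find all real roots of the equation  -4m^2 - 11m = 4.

Rearrange to standard form: -4m^2 - 11m - 4 = 0.
Discriminant: (-11)^2 - 4*(-4)*(-4) = 57.
Quadratic formula: m = (11 +/- sqrt(57)) / (-8).
So m = -11/8 - sqrt(57)/8 ~= -2.3187 or m = -11/8 + sqrt(57)/8 ~= -0.4313.

m = -2.3187 or m = -0.4313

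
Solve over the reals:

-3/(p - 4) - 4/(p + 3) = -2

Multiply both sides by (p - 4)(p + 3):
-3(p + 3) - 4(p - 4) = -2(p - 4)(p + 3).
Expand and collect terms: -2p² + 9p + 17 = 0.
By the quadratic formula, p = (-9 ± √217) / -4, so p ≈ -1.4327 or p ≈ 5.9327.
Neither value makes a denominator zero (p ≠ 4, p ≠ -3), so both are valid.

p = -1.4327 or p = 5.9327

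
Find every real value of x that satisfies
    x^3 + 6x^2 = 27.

x = -4.8541 or x = -3 or x = 1.8541

Rearrange: x^3 + 6x^2 - 27 = 0.
Possible rational roots are divisors of -27. Testing x = -3 gives 0, so (x + 3) is a factor.
Divide: x^3 + 6x^2 - 27 = (x + 3)(x^2 + 3x - 9).
Apply the quadratic formula to x^2 + 3x - 9 = 0: x = (-3 +/- sqrt(45))/2, i.e. x ~= 1.8541 or x ~= -4.8541.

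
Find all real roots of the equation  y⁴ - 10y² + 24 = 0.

Let u = y². The equation becomes u² - 10u + 24 = 0.
Factor: (u - 4)(u - 6) = 0, so u = 4 or u = 6.
y² = 4 gives y = ±2.
y² = 6 gives y = ±√(6) ≈ ±2.4495.

y = -2.4495 or y = -2 or y = 2 or y = 2.4495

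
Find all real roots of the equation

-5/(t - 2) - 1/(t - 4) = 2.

t = -0.7913 or t = 3.7913

Multiply both sides by (t - 2)(t - 4):
-5(t - 4) - (t - 2) = 2(t - 2)(t - 4).
Expand and collect terms: 2t^2 - 6t - 6 = 0.
By the quadratic formula, t = (6 +/- sqrt(84)) / 4, so t ~= 3.7913 or t ~= -0.7913.
Neither value makes a denominator zero (t != 2, t != 4), so both are valid.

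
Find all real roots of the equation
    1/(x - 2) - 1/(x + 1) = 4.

Multiply both sides by (x - 2)(x + 1):
(x + 1) - (x - 2) = 4(x - 2)(x + 1).
Expand and collect terms: 4x² - 4x - 11 = 0.
By the quadratic formula, x = (4 ± √192) / 8, so x ≈ 2.2321 or x ≈ -1.2321.
Neither value makes a denominator zero (x ≠ 2, x ≠ -1), so both are valid.

x = -1.2321 or x = 2.2321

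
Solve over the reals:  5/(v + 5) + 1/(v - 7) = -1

v = -10.3066 or v = 6.3066

Multiply both sides by (v + 5)(v - 7):
5(v - 7) + (v + 5) = -(v + 5)(v - 7).
Expand and collect terms: -v² - 4v + 65 = 0.
By the quadratic formula, v = (4 ± √276) / -2, so v ≈ -10.3066 or v ≈ 6.3066.
Neither value makes a denominator zero (v ≠ -5, v ≠ 7), so both are valid.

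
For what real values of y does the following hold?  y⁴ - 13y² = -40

y = -2.8284 or y = -2.2361 or y = 2.2361 or y = 2.8284

Let u = y². The equation becomes u² - 13u + 40 = 0.
Factor: (u - 8)(u - 5) = 0, so u = 8 or u = 5.
y² = 8 gives y = ±2·√(2) ≈ ±2.8284.
y² = 5 gives y = ±√(5) ≈ ±2.2361.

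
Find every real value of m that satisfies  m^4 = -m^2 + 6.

m = -1.4142 or m = 1.4142

Let u = m^2. The equation becomes u^2 + u - 6 = 0.
Factor: (u + 3)(u - 2) = 0, so u = -3 or u = 2.
m^2 = -3 < 0 has no real solution.
m^2 = 2 gives m = +/-sqrt(2) ~= +/-1.4142.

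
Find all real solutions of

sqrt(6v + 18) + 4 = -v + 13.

v = 3

Isolate the radical: sqrt(6v + 18) = -v + 9.
Square both sides: 6v + 18 = (-v + 9)^2.
Expand and rearrange: v^2 - 24v + 63 = 0.
Solving gives v = 21 or v = 3.
Check each candidate in the original equation:
  v = 21: sqrt(144) = 12, while -v + 9 = -12 — extraneous.
  v = 3: sqrt(36) = 6, while -v + 9 = 6 — valid.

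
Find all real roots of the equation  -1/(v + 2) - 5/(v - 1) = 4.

Multiply both sides by (v + 2)(v - 1):
-(v - 1) - 5(v + 2) = 4(v + 2)(v - 1).
Expand and collect terms: 4v^2 + 10v + 1 = 0.
By the quadratic formula, v = (-10 +/- sqrt(84)) / 8, so v ~= -0.1044 or v ~= -2.3956.
Neither value makes a denominator zero (v != -2, v != 1), so both are valid.

v = -2.3956 or v = -0.1044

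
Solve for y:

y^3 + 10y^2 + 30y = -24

Rearrange: y^3 + 10y^2 + 30y + 24 = 0.
Possible rational roots are divisors of 24. Testing y = -4 gives 0, so (y + 4) is a factor.
Divide: y^3 + 10y^2 + 30y + 24 = (y + 4)(y^2 + 6y + 6).
Apply the quadratic formula to y^2 + 6y + 6 = 0: y = (-6 +/- sqrt(12))/2, i.e. y ~= -1.2679 or y ~= -4.7321.

y = -4.7321 or y = -4 or y = -1.2679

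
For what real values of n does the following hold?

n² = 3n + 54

Bring every term to one side: n² - 3n - 54 = 0.
Factor: (n - 9)(n + 6) = 0.
So n = 9 or n = -6.

n = -6 or n = 9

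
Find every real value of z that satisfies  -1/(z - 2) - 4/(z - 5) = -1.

z = 2.3944 or z = 9.6056

Multiply both sides by (z - 2)(z - 5):
-(z - 5) - 4(z - 2) = -(z - 2)(z - 5).
Expand and collect terms: -z^2 + 12z - 23 = 0.
By the quadratic formula, z = (-12 +/- sqrt(52)) / -2, so z ~= 2.3944 or z ~= 9.6056.
Neither value makes a denominator zero (z != 2, z != 5), so both are valid.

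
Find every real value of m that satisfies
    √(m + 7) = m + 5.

Square both sides: m + 7 = (m + 5)².
Expand and rearrange: m² + 9m + 18 = 0.
Solving gives m = -3 or m = -6.
Check each candidate in the original equation:
  m = -3: √(4) = 2, while m + 5 = 2 — valid.
  m = -6: √(1) = 1, while m + 5 = -1 — extraneous.

m = -3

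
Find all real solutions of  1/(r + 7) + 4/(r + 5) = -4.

Multiply both sides by (r + 7)(r + 5):
(r + 5) + 4(r + 7) = -4(r + 7)(r + 5).
Expand and collect terms: -4r² - 53r - 173 = 0.
By the quadratic formula, r = (53 ± √41) / -8, so r ≈ -7.4254 or r ≈ -5.8246.
Neither value makes a denominator zero (r ≠ -7, r ≠ -5), so both are valid.

r = -7.4254 or r = -5.8246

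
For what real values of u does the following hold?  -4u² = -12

Rearrange to standard form: -4u² + 12 = 0.
Discriminant: (0)² − 4·(-4)·12 = 192.
Quadratic formula: u = (0 ± √192) / (-8).
So u = -√(3) ≈ -1.7321 or u = √(3) ≈ 1.7321.

u = -1.7321 or u = 1.7321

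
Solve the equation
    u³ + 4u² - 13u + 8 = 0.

u = -6.2749 or u = 1 or u = 1.2749

Possible rational roots are divisors of 8. Testing u = 1 gives 0, so (u - 1) is a factor.
Divide: u³ + 4u² - 13u + 8 = (u - 1)(u² + 5u - 8).
Apply the quadratic formula to u² + 5u - 8 = 0: u = (-5 ± √57)/2, i.e. u ≈ 1.2749 or u ≈ -6.2749.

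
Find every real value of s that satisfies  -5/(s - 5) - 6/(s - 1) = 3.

Multiply both sides by (s - 5)(s - 1):
-5(s - 1) - 6(s - 5) = 3(s - 5)(s - 1).
Expand and collect terms: 3s² - 7s - 20 = 0.
Factor or apply the quadratic formula: s = 4 or s = -1.6667.
Neither value makes a denominator zero (s ≠ 5, s ≠ 1), so both are valid.

s = -1.6667 or s = 4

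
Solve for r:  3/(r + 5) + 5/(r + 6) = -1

Multiply both sides by (r + 5)(r + 6):
3(r + 6) + 5(r + 5) = -(r + 5)(r + 6).
Expand and collect terms: -r² - 19r - 73 = 0.
By the quadratic formula, r = (19 ± √69) / -2, so r ≈ -13.6533 or r ≈ -5.3467.
Neither value makes a denominator zero (r ≠ -5, r ≠ -6), so both are valid.

r = -13.6533 or r = -5.3467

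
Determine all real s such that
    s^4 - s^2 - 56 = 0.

Let u = s^2. The equation becomes u^2 - u - 56 = 0.
Factor: (u - 8)(u + 7) = 0, so u = 8 or u = -7.
s^2 = 8 gives s = +/-2*sqrt(2) ~= +/-2.8284.
s^2 = -7 < 0 has no real solution.

s = -2.8284 or s = 2.8284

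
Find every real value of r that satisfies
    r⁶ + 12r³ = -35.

Let u = r³. The equation becomes u² + 12u + 35 = 0.
Factor: (u + 5)(u + 7) = 0, so u = -5 or u = -7.
r³ = -5 gives r = -∛(5) ≈ -1.71.
r³ = -7 gives r = -∛(7) ≈ -1.9129.

r = -1.9129 or r = -1.71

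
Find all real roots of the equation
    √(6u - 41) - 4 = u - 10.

Isolate the radical: √(6u - 41) = u - 6.
Square both sides: 6u - 41 = (u - 6)².
Expand and rearrange: u² - 18u + 77 = 0.
Solving gives u = 11 or u = 7.
Check each candidate in the original equation:
  u = 11: √(25) = 5, while u - 6 = 5 — valid.
  u = 7: √(1) = 1, while u - 6 = 1 — valid.

u = 7 or u = 11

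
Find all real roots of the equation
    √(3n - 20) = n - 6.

Square both sides: 3n - 20 = (n - 6)².
Expand and rearrange: n² - 15n + 56 = 0.
Solving gives n = 8 or n = 7.
Check each candidate in the original equation:
  n = 8: √(4) = 2, while n - 6 = 2 — valid.
  n = 7: √(1) = 1, while n - 6 = 1 — valid.

n = 7 or n = 8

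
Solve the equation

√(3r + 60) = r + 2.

Square both sides: 3r + 60 = (r + 2)².
Expand and rearrange: r² + r - 56 = 0.
Solving gives r = 7 or r = -8.
Check each candidate in the original equation:
  r = 7: √(81) = 9, while r + 2 = 9 — valid.
  r = -8: √(36) = 6, while r + 2 = -6 — extraneous.

r = 7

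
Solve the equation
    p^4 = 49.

p = -2.6458 or p = 2.6458

Let u = p^2. The equation becomes u^2 - 49 = 0.
Factor: (u - 7)(u + 7) = 0, so u = 7 or u = -7.
p^2 = 7 gives p = +/-sqrt(7) ~= +/-2.6458.
p^2 = -7 < 0 has no real solution.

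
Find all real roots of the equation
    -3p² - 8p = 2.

Rearrange to standard form: -3p² - 8p - 2 = 0.
Discriminant: (-8)² − 4·(-3)·(-2) = 40.
Quadratic formula: p = (8 ± √40) / (-6).
So p = -4/3 - √(10)/3 ≈ -2.3874 or p = -4/3 + √(10)/3 ≈ -0.2792.

p = -2.3874 or p = -0.2792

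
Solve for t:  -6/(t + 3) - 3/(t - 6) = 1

t = -10.3485 or t = 4.3485

Multiply both sides by (t + 3)(t - 6):
-6(t - 6) - 3(t + 3) = (t + 3)(t - 6).
Expand and collect terms: t² + 6t - 45 = 0.
By the quadratic formula, t = (-6 ± √216) / 2, so t ≈ 4.3485 or t ≈ -10.3485.
Neither value makes a denominator zero (t ≠ -3, t ≠ 6), so both are valid.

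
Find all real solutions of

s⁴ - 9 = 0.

s = -1.7321 or s = 1.7321

Let u = s². The equation becomes u² - 9 = 0.
Factor: (u - 3)(u + 3) = 0, so u = 3 or u = -3.
s² = 3 gives s = ±√(3) ≈ ±1.7321.
s² = -3 < 0 has no real solution.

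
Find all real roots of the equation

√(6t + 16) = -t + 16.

Square both sides: 6t + 16 = (-t + 16)².
Expand and rearrange: t² - 38t + 240 = 0.
Solving gives t = 30 or t = 8.
Check each candidate in the original equation:
  t = 30: √(196) = 14, while -t + 16 = -14 — extraneous.
  t = 8: √(64) = 8, while -t + 16 = 8 — valid.

t = 8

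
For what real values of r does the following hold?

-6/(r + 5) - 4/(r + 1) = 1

Multiply both sides by (r + 5)(r + 1):
-6(r + 1) - 4(r + 5) = (r + 5)(r + 1).
Expand and collect terms: r^2 + 16r + 31 = 0.
By the quadratic formula, r = (-16 +/- sqrt(132)) / 2, so r ~= -2.2554 or r ~= -13.7446.
Neither value makes a denominator zero (r != -5, r != -1), so both are valid.

r = -13.7446 or r = -2.2554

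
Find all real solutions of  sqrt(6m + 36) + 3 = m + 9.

m = -6 or m = 0

Isolate the radical: sqrt(6m + 36) = m + 6.
Square both sides: 6m + 36 = (m + 6)^2.
Expand and rearrange: m^2 + 6m = 0.
Solving gives m = 0 or m = -6.
Check each candidate in the original equation:
  m = 0: sqrt(36) = 6, while m + 6 = 6 — valid.
  m = -6: sqrt(0) = 0, while m + 6 = 0 — valid.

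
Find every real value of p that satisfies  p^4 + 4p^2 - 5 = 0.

Let u = p^2. The equation becomes u^2 + 4u - 5 = 0.
Factor: (u - 1)(u + 5) = 0, so u = 1 or u = -5.
p^2 = 1 gives p = +/-1.
p^2 = -5 < 0 has no real solution.

p = -1 or p = 1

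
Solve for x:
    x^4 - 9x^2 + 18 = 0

Let u = x^2. The equation becomes u^2 - 9u + 18 = 0.
Factor: (u - 6)(u - 3) = 0, so u = 6 or u = 3.
x^2 = 6 gives x = +/-sqrt(6) ~= +/-2.4495.
x^2 = 3 gives x = +/-sqrt(3) ~= +/-1.7321.

x = -2.4495 or x = -1.7321 or x = 1.7321 or x = 2.4495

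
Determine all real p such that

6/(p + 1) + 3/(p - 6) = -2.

p = -4.5 or p = 5

Multiply both sides by (p + 1)(p - 6):
6(p - 6) + 3(p + 1) = -2(p + 1)(p - 6).
Expand and collect terms: -2p^2 + p + 45 = 0.
Factor or apply the quadratic formula: p = -4.5 or p = 5.
Neither value makes a denominator zero (p != -1, p != 6), so both are valid.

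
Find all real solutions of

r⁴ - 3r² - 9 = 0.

r = -2.2032 or r = 2.2032

Let u = r². The equation becomes u² - 3u - 9 = 0.
By the quadratic formula, u = 3/2 + 3·√(5)/2 or u = 3/2 - 3·√(5)/2.
r² = 3/2 + 3·√(5)/2 gives r = ±√(3/2 + 3·√(5)/2) ≈ ±2.2032.
r² = 3/2 - 3·√(5)/2 < 0 has no real solution.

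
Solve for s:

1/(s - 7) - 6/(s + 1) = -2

Multiply both sides by (s - 7)(s + 1):
(s + 1) - 6(s - 7) = -2(s - 7)(s + 1).
Expand and collect terms: -2s^2 + 17s - 29 = 0.
By the quadratic formula, s = (-17 +/- sqrt(57)) / -4, so s ~= 2.3625 or s ~= 6.1375.
Neither value makes a denominator zero (s != 7, s != -1), so both are valid.

s = 2.3625 or s = 6.1375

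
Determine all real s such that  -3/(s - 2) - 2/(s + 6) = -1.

Multiply both sides by (s - 2)(s + 6):
-3(s + 6) - 2(s - 2) = -(s - 2)(s + 6).
Expand and collect terms: -s² + s + 26 = 0.
By the quadratic formula, s = (-1 ± √105) / -2, so s ≈ -4.6235 or s ≈ 5.6235.
Neither value makes a denominator zero (s ≠ 2, s ≠ -6), so both are valid.

s = -4.6235 or s = 5.6235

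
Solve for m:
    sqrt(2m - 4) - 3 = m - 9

m = 10

Isolate the radical: sqrt(2m - 4) = m - 6.
Square both sides: 2m - 4 = (m - 6)^2.
Expand and rearrange: m^2 - 14m + 40 = 0.
Solving gives m = 10 or m = 4.
Check each candidate in the original equation:
  m = 10: sqrt(16) = 4, while m - 6 = 4 — valid.
  m = 4: sqrt(4) = 2, while m - 6 = -2 — extraneous.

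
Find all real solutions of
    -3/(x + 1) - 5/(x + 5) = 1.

Multiply both sides by (x + 1)(x + 5):
-3(x + 5) - 5(x + 1) = (x + 1)(x + 5).
Expand and collect terms: x^2 + 14x + 25 = 0.
By the quadratic formula, x = (-14 +/- sqrt(96)) / 2, so x ~= -2.101 or x ~= -11.899.
Neither value makes a denominator zero (x != -1, x != -5), so both are valid.

x = -11.899 or x = -2.101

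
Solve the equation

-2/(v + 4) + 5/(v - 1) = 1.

v = -5.099 or v = 5.099

Multiply both sides by (v + 4)(v - 1):
-2(v - 1) + 5(v + 4) = (v + 4)(v - 1).
Expand and collect terms: v^2 - 26 = 0.
By the quadratic formula, v = (0 +/- sqrt(104)) / 2, so v ~= 5.099 or v ~= -5.099.
Neither value makes a denominator zero (v != -4, v != 1), so both are valid.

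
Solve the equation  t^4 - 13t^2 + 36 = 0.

t = -3 or t = -2 or t = 2 or t = 3

Let u = t^2. The equation becomes u^2 - 13u + 36 = 0.
Factor: (u - 4)(u - 9) = 0, so u = 4 or u = 9.
t^2 = 4 gives t = +/-2.
t^2 = 9 gives t = +/-3.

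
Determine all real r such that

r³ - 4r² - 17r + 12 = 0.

r = -3 or r = 0.6277 or r = 6.3723

Possible rational roots are divisors of 12. Testing r = -3 gives 0, so (r + 3) is a factor.
Divide: r³ - 4r² - 17r + 12 = (r + 3)(r² - 7r + 4).
Apply the quadratic formula to r² - 7r + 4 = 0: r = (7 ± √33)/2, i.e. r ≈ 6.3723 or r ≈ 0.6277.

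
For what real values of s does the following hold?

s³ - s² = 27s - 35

Rearrange: s³ - s² - 27s + 35 = 0.
Possible rational roots are divisors of 35. Testing s = 5 gives 0, so (s - 5) is a factor.
Divide: s³ - s² - 27s + 35 = (s - 5)(s² + 4s - 7).
Apply the quadratic formula to s² + 4s - 7 = 0: s = (-4 ± √44)/2, i.e. s ≈ 1.3166 or s ≈ -5.3166.

s = -5.3166 or s = 1.3166 or s = 5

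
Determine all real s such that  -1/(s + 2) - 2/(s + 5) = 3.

s = -5.7321 or s = -2.2679

Multiply both sides by (s + 2)(s + 5):
-(s + 5) - 2(s + 2) = 3(s + 2)(s + 5).
Expand and collect terms: 3s^2 + 24s + 39 = 0.
By the quadratic formula, s = (-24 +/- sqrt(108)) / 6, so s ~= -2.2679 or s ~= -5.7321.
Neither value makes a denominator zero (s != -2, s != -5), so both are valid.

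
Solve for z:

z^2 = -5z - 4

Bring every term to one side: z^2 + 5z + 4 = 0.
Factor: (z + 1)(z + 4) = 0.
So z = -1 or z = -4.

z = -4 or z = -1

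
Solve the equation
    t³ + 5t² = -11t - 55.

t = -5

Rearrange: t³ + 5t² + 11t + 55 = 0.
Possible rational roots are divisors of 55. Testing t = -5 gives 0, so (t + 5) is a factor.
Divide: t³ + 5t² + 11t + 55 = (t + 5)(t² + 11).
The quadratic t² + 11 has discriminant -44 < 0, so no further real roots.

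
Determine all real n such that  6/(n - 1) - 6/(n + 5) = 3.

Multiply both sides by (n - 1)(n + 5):
6(n + 5) - 6(n - 1) = 3(n - 1)(n + 5).
Expand and collect terms: 3n² + 12n - 51 = 0.
By the quadratic formula, n = (-12 ± √756) / 6, so n ≈ 2.5826 or n ≈ -6.5826.
Neither value makes a denominator zero (n ≠ 1, n ≠ -5), so both are valid.

n = -6.5826 or n = 2.5826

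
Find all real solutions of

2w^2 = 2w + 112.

w = -7 or w = 8

Bring every term to one side: 2w^2 - 2w - 112 = 0.
Factor: 2(w - 8)(w + 7) = 0.
So w = 8 or w = -7.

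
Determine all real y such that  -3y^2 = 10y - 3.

y = -3.6103 or y = 0.277

Rearrange to standard form: -3y^2 - 10y + 3 = 0.
Discriminant: (-10)^2 - 4*(-3)*3 = 136.
Quadratic formula: y = (10 +/- sqrt(136)) / (-6).
So y = -sqrt(34)/3 - 5/3 ~= -3.6103 or y = -5/3 + sqrt(34)/3 ~= 0.277.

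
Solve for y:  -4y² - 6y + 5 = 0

y = -2.0963 or y = 0.5963

Discriminant: (-6)² − 4·(-4)·5 = 116.
Quadratic formula: y = (6 ± √116) / (-8).
So y = -√(29)/4 - 3/4 ≈ -2.0963 or y = -3/4 + √(29)/4 ≈ 0.5963.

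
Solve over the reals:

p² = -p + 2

Bring every term to one side: p² + p - 2 = 0.
Factor: (p + 2)(p - 1) = 0.
So p = -2 or p = 1.

p = -2 or p = 1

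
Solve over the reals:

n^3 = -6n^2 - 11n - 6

Rearrange: n^3 + 6n^2 + 11n + 6 = 0.
Possible rational roots are divisors of 6. Testing n = -2 gives 0, so (n + 2) is a factor.
Divide: n^3 + 6n^2 + 11n + 6 = (n + 2)(n^2 + 4n + 3).
Factor the quadratic: n = -1 or n = -3.

n = -3 or n = -2 or n = -1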